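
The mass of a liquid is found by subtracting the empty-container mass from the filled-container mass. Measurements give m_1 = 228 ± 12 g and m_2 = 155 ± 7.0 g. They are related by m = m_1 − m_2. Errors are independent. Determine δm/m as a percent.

Each term contributes (cᵢ δxᵢ)² to (δm)²:
  (δm_1)² = 144;  (δm_2)² = 49.0
δm = √(193) = 13.9 g
m = 73.0 g, so δm/m = 13.9/73.0 = 0.190.

19.0%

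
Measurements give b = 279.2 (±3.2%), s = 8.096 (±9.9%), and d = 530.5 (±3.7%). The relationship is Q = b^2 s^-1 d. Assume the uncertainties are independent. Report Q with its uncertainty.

(5.108 ± 0.631) × 10^6

For a monomial Q ∝ b^2, s^-1, d, fractional errors add in quadrature:
  (2·δb/b)² = (2×0.0320)² = 0.00410;  (-1·δs/s)² = (-1×0.0990)² = 0.00980;  (1·δd/d)² = (1×0.0370)² = 0.00137
δQ/Q = √(0.0153) = 0.124
Q = 5.108e+06, so δQ = 0.124 × 5.108e+06 = 6.31e+05.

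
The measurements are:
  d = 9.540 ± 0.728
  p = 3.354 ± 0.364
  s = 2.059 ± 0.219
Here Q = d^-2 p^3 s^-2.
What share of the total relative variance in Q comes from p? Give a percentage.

(δQ/Q)² = (-2·δd/d)² + (3·δp/p)² + (-2·δs/s)²
  d term: (-2×0.0763)² = 0.0233
  p term: (3×0.109)² = 0.106
  s term: (-2×0.106)² = 0.0453
Total = 0.175. Share from p = 0.106/0.175 = 0.607.

60.7%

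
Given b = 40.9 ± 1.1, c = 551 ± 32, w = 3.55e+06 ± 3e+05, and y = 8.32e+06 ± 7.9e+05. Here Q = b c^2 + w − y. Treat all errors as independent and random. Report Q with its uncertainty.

(7.65 ± 1.70) × 10^6

Let p = b·c^2 = 1.24e+07. δp/p = √((1·δb/b)² + (2·δc/c)²) = √(0.000723 + 0.0135) = 0.119, so δp = 1.48e+06.
Q = p + w − y: δQ = √(δp² + δw² + δy²) = √(2.19e+12 + 9e+10 + 6.24e+11) = 1.7e+06
Q = 7.65e+06.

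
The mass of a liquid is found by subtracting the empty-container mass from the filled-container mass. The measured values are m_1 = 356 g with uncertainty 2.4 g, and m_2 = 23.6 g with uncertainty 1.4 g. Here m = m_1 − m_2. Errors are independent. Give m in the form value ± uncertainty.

Sums and differences: (δm)² = Σ (cᵢ δxᵢ)².
  (δm_1)² = 5.76;  (δm_2)² = 1.96
δm = √(7.72) = 2.78 g
m = 332 g.

332 ± 2.78 g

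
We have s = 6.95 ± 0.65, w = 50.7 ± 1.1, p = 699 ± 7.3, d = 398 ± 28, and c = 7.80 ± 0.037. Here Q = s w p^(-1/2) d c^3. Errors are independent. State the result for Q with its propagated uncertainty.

Relative error in a monomial: (δQ/Q)² = Σ (nᵢ · δxᵢ/xᵢ)².
  (1·δs/s)² = (1×0.0935)² = 0.00875;  (1·δw/w)² = (1×0.0217)² = 0.000471;  (−½·δp/p)² = (-0.5×0.0104)² = 2.73e-05;  (1·δd/d)² = (1×0.0704)² = 0.00495;  (3·δc/c)² = (3×0.00474)² = 0.000203
δQ/Q = √(0.0144) = 0.120
Q = 2.52e+06, so δQ = 0.120 × 2.52e+06 = 3.02e+05.

(2.52 ± 0.302) × 10^6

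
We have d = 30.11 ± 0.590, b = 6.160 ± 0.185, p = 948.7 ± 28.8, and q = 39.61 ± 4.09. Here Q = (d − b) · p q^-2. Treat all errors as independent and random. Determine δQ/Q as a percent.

Let u = d − b = 23.95. δu = √(δd² + δb²) = √(0.348 + 0.0342) = 0.618, so δu/u = 0.0258.
Q is then a monomial in u, p, q:
δQ/Q = √((δu/u)² + (1·δp/p)² + (-2·δq/q)²) = √(0.000667 + 0.000922 + 0.0426) = 0.210

21.0%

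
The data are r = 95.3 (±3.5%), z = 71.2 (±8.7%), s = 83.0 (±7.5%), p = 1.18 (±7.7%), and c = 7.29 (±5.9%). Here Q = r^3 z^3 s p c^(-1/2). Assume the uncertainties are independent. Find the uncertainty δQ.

3.43e+12

Q is a product of powers, so relative uncertainties combine in quadrature:
  (3·δr/r)² = (3×0.0350)² = 0.0110;  (3·δz/z)² = (3×0.0870)² = 0.0681;  (1·δs/s)² = (1×0.0750)² = 0.00562;  (1·δp/p)² = (1×0.0770)² = 0.00593;  (−½·δc/c)² = (-0.5×0.0590)² = 0.000870
δQ/Q = √(0.0916) = 0.303
Q = 1.13e+13, so δQ = 0.303 × 1.13e+13 = 3.43e+12.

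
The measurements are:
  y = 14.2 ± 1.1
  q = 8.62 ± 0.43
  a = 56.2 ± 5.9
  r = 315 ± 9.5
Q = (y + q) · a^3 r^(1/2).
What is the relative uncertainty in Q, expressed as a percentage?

32.0%

Let u = y + q = 22.8. δu = √(δy² + δq²) = √(1.21 + 0.185) = 1.18, so δu/u = 0.0518.
Q is then a monomial in u, a, r:
δQ/Q = √((δu/u)² + (3·δa/a)² + (½·δr/r)²) = √(0.00268 + 0.0992 + 0.000227) = 0.320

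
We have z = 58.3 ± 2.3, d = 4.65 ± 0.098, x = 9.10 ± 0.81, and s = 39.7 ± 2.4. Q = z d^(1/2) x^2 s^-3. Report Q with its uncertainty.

0.166 ± 0.0428

Each factor contributes (exponent × relative error)² to (δQ/Q)²:
  (1·δz/z)² = (1×0.0395)² = 0.00156;  (½·δd/d)² = (0.5×0.0211)² = 0.000111;  (2·δx/x)² = (2×0.0890)² = 0.0317;  (-3·δs/s)² = (-3×0.0605)² = 0.0329
δQ/Q = √(0.0663) = 0.257
Q = 0.166, so δQ = 0.257 × 0.166 = 0.0428.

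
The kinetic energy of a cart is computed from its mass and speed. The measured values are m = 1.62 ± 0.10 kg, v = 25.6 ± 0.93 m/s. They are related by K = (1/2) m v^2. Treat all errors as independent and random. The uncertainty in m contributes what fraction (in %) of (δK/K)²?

(δK/K)² = (1·δm/m)² + (2·δv/v)²
  m term: (1×0.0617)² = 0.00381
  v term: (2×0.0363)² = 0.00528
Total = 0.00909. Share from m = 0.00381/0.00909 = 0.419.

41.9%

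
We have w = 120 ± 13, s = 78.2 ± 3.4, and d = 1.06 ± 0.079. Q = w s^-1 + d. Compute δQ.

Let p = w·s^-1 = 1.53. δp/p = √((1·δw/w)² + (-1·δs/s)²) = √(0.0117 + 0.00189) = 0.117, so δp = 0.179.
Q = p + d: δQ = √(δp² + δd²) = √(0.0321 + 0.00624) = 0.196

0.196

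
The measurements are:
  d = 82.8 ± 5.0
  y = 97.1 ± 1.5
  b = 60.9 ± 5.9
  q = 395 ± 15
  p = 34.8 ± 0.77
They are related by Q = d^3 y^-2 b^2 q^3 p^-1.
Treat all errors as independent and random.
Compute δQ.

For a monomial Q ∝ d^3, y^-2, b^2, q^3, p^-1, fractional errors add in quadrature:
  (3·δd/d)² = (3×0.0604)² = 0.0328;  (-2·δy/y)² = (-2×0.0154)² = 0.000955;  (2·δb/b)² = (2×0.0969)² = 0.0375;  (3·δq/q)² = (3×0.0380)² = 0.0130;  (-1·δp/p)² = (-1×0.0221)² = 0.000490
δQ/Q = √(0.0848) = 0.291
Q = 3.95e+11, so δQ = 0.291 × 3.95e+11 = 1.15e+11.

1.15e+11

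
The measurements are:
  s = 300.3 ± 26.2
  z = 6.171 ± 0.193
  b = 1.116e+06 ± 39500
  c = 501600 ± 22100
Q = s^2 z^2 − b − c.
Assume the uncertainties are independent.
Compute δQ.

6.38e+05

Let p = s^2·z^2 = 3.434e+06. δp/p = √((2·δs/s)² + (2·δz/z)²) = √(0.0304 + 0.00391) = 0.185, so δp = 6.37e+05.
Q = p − b − c: δQ = √(δp² + δb² + δc²) = √(4.05e+11 + 1.56e+09 + 4.88e+08) = 6.38e+05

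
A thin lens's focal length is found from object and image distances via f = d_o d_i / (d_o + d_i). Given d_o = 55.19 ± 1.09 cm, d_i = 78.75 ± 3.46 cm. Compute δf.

∂f/∂d_o = (d_i/(d_o+d_i))² = 0.346;  ∂f/∂d_i = (d_o/(d_o+d_i))² = 0.170
δf = √((∂f/∂d_o · δd_o)² + (∂f/∂d_i · δd_i)²) = √(0.142 + 0.345) = 0.698 cm

0.698 cm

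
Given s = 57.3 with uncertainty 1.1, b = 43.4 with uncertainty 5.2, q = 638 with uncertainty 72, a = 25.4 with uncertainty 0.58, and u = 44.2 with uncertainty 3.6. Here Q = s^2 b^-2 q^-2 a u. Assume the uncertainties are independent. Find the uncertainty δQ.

Products/powers → add relative errors in quadrature, weighted by exponent:
  (2·δs/s)² = (2×0.0192)² = 0.00147;  (-2·δb/b)² = (-2×0.120)² = 0.0574;  (-2·δq/q)² = (-2×0.113)² = 0.0509;  (1·δa/a)² = (1×0.0228)² = 0.000521;  (1·δu/u)² = (1×0.0814)² = 0.00663
δQ/Q = √(0.117) = 0.342
Q = 0.00481, so δQ = 0.342 × 0.00481 = 0.00164.

0.00164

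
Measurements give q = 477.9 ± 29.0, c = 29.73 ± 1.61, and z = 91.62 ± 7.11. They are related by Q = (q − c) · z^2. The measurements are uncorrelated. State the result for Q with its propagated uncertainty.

(3.762 ± 0.633) × 10^6

Let u = q − c = 448.2. δu = √(δq² + δc²) = √(841 + 2.59) = 29.0, so δu/u = 0.0648.
Q is then a monomial in u, z:
δQ/Q = √((δu/u)² + (2·δz/z)²) = √(0.00420 + 0.0241) = 0.168
Q = 3.762e+06, so δQ = 0.168 × 3.762e+06 = 6.33e+05.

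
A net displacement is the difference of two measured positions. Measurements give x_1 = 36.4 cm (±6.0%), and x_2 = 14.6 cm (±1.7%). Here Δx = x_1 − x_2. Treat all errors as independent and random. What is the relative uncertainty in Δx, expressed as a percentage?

10.1%

Absolute uncertainties add in quadrature for a linear combination:
  (δx_1)² = 4.77;  (δx_2)² = 0.0616
δΔx = √(4.83) = 2.20 cm
Δx = 21.8 cm, so δΔx/Δx = 2.20/21.8 = 0.101.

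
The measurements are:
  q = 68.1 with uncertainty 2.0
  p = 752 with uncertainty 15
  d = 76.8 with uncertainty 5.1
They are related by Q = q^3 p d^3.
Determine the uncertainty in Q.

For a monomial Q ∝ q^3, p, d^3, fractional errors add in quadrature:
  (3·δq/q)² = (3×0.0294)² = 0.00776;  (1·δp/p)² = (1×0.0199)² = 0.000398;  (3·δd/d)² = (3×0.0664)² = 0.0397
δQ/Q = √(0.0478) = 0.219
Q = 1.08e+14, so δQ = 0.219 × 1.08e+14 = 2.35e+13.

2.35e+13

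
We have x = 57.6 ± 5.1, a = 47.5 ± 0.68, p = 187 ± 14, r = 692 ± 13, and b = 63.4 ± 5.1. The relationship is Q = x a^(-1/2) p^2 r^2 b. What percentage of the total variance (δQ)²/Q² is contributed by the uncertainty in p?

(δQ/Q)² = (1·δx/x)² + (−½·δa/a)² + (2·δp/p)² + (2·δr/r)² + (1·δb/b)²
  x term: (1×0.0885)² = 0.00784
  a term: (-0.5×0.0143)² = 5.12e-05
  p term: (2×0.0749)² = 0.0224
  r term: (2×0.0188)² = 0.00141
  b term: (1×0.0804)² = 0.00647
Total = 0.0382. Share from p = 0.0224/0.0382 = 0.587.

58.7%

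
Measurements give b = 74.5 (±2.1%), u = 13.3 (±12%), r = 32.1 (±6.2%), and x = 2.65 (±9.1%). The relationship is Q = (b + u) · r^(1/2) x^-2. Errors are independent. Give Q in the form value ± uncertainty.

70.8 ± 13.2

Let w = b + u = 87.8. δw = √(δb² + δu²) = √(2.45 + 2.55) = 2.23, so δw/w = 0.0255.
Q is then a monomial in w, r, x:
δQ/Q = √((δw/w)² + (½·δr/r)² + (-2·δx/x)²) = √(0.000648 + 0.000961 + 0.0331) = 0.186
Q = 70.8, so δQ = 0.186 × 70.8 = 13.2.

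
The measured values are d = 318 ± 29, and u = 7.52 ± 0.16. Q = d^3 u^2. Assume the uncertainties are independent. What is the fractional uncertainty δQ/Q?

0.277

Products/powers → add relative errors in quadrature, weighted by exponent:
  (3·δd/d)² = (3×0.0912)² = 0.0748;  (2·δu/u)² = (2×0.0213)² = 0.00181
δQ/Q = √(0.0767) = 0.277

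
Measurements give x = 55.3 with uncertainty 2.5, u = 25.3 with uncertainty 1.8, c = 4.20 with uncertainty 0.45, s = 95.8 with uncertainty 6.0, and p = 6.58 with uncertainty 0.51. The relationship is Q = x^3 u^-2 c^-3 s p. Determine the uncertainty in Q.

876

Each factor contributes (exponent × relative error)² to (δQ/Q)²:
  (3·δx/x)² = (3×0.0452)² = 0.0184;  (-2·δu/u)² = (-2×0.0711)² = 0.0202;  (-3·δc/c)² = (-3×0.107)² = 0.103;  (1·δs/s)² = (1×0.0626)² = 0.00392;  (1·δp/p)² = (1×0.0775)² = 0.00601
δQ/Q = √(0.152) = 0.390
Q = 2250, so δQ = 0.390 × 2250 = 876.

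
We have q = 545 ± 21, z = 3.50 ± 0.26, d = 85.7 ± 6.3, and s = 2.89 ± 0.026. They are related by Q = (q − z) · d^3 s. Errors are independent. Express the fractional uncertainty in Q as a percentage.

Let u = q − z = 542. δu = √(δq² + δz²) = √(441 + 0.0676) = 21.0, so δu/u = 0.0388.
Q is then a monomial in u, d, s:
δQ/Q = √((δu/u)² + (3·δd/d)² + (1·δs/s)²) = √(0.00150 + 0.0486 + 8.09e-05) = 0.224

22.4%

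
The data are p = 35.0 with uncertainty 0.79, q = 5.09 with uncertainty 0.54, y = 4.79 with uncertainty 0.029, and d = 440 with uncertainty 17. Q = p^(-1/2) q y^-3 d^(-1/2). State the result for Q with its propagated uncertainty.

Products/powers → add relative errors in quadrature, weighted by exponent:
  (−½·δp/p)² = (-0.5×0.0226)² = 0.000127;  (1·δq/q)² = (1×0.106)² = 0.0113;  (-3·δy/y)² = (-3×0.00605)² = 0.000330;  (−½·δd/d)² = (-0.5×0.0386)² = 0.000373
δQ/Q = √(0.0121) = 0.110
Q = 0.000373, so δQ = 0.110 × 0.000373 = 4.1e-05.

(3.73 ± 0.410) × 10^-4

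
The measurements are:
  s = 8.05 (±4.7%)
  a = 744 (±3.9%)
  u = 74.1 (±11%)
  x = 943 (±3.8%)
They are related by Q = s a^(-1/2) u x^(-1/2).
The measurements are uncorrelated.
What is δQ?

0.0874

For a monomial Q ∝ s, a^(-1/2), u, x^(-1/2), fractional errors add in quadrature:
  (1·δs/s)² = (1×0.0470)² = 0.00221;  (−½·δa/a)² = (-0.5×0.0390)² = 0.000380;  (1·δu/u)² = (1×0.110)² = 0.0121;  (−½·δx/x)² = (-0.5×0.0380)² = 0.000361
δQ/Q = √(0.0151) = 0.123
Q = 0.712, so δQ = 0.123 × 0.712 = 0.0874.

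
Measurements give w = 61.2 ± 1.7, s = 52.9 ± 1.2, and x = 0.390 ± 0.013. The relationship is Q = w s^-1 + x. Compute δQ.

Let p = w·s^-1 = 1.16. δp/p = √((1·δw/w)² + (-1·δs/s)²) = √(0.000772 + 0.000515) = 0.0359, so δp = 0.0415.
Q = p + x: δQ = √(δp² + δx²) = √(0.00172 + 0.000169) = 0.0435

0.0435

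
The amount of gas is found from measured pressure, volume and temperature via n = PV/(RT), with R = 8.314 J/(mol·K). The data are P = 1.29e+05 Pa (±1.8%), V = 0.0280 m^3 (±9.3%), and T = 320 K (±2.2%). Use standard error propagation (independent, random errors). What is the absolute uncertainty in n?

0.132 mol

For a monomial n ∝ P, V, T^-1, fractional errors add in quadrature:
  (1·δP/P)² = (1×0.0180)² = 0.000324;  (1·δV/V)² = (1×0.0930)² = 0.00865;  (-1·δT/T)² = (-1×0.0220)² = 0.000484
δn/n = √(0.00946) = 0.0972
n = 1.36 mol, so δn = 0.0972 × 1.36 = 0.132 mol.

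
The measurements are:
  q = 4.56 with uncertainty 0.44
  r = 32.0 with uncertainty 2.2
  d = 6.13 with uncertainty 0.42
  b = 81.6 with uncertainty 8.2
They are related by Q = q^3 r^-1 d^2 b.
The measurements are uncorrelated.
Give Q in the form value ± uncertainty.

Q is a product of powers, so relative uncertainties combine in quadrature:
  (3·δq/q)² = (3×0.0965)² = 0.0838;  (-1·δr/r)² = (-1×0.0688)² = 0.00473;  (2·δd/d)² = (2×0.0685)² = 0.0188;  (1·δb/b)² = (1×0.100)² = 0.0101
δQ/Q = √(0.117) = 0.343
Q = 9090, so δQ = 0.343 × 9090 = 3110.

9090 ± 3110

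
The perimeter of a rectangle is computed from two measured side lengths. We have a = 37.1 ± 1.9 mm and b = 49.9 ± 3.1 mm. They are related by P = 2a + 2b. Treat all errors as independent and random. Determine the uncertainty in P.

Absolute uncertainties add in quadrature for a linear combination:
  (2·δa)² = 14.4;  (2·δb)² = 38.4
δP = √(52.9) = 7.27 mm

7.27 mm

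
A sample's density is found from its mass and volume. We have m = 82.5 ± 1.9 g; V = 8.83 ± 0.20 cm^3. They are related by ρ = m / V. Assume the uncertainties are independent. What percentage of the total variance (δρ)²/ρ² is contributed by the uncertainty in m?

50.8%

(δρ/ρ)² = (1·δm/m)² + (-1·δV/V)²
  m term: (1×0.0230)² = 0.000530
  V term: (-1×0.0227)² = 0.000513
Total = 0.00104. Share from m = 0.000530/0.00104 = 0.508.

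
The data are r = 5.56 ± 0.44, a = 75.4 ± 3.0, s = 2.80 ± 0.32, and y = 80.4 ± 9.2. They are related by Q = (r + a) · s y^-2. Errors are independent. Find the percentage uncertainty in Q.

25.9%

Let u = r + a = 81.0. δu = √(δr² + δa²) = √(0.194 + 9.00) = 3.03, so δu/u = 0.0375.
Q is then a monomial in u, s, y:
δQ/Q = √((δu/u)² + (1·δs/s)² + (-2·δy/y)²) = √(0.00140 + 0.0131 + 0.0524) = 0.259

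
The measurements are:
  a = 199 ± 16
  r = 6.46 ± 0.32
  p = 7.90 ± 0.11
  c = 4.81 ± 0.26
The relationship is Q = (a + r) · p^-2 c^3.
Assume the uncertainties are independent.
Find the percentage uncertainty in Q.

Let u = a + r = 205. δu = √(δa² + δr²) = √(256 + 0.102) = 16.0, so δu/u = 0.0779.
Q is then a monomial in u, p, c:
δQ/Q = √((δu/u)² + (-2·δp/p)² + (3·δc/c)²) = √(0.00607 + 0.000776 + 0.0263) = 0.182

18.2%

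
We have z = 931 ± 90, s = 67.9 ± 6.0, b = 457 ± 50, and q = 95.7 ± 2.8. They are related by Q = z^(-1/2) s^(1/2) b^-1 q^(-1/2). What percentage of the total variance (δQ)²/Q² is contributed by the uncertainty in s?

(δQ/Q)² = (−½·δz/z)² + (½·δs/s)² + (-1·δb/b)² + (−½·δq/q)²
  z term: (-0.5×0.0967)² = 0.00234
  s term: (0.5×0.0884)² = 0.00195
  b term: (-1×0.109)² = 0.0120
  q term: (-0.5×0.0293)² = 0.000214
Total = 0.0165. Share from s = 0.00195/0.0165 = 0.119.

11.9%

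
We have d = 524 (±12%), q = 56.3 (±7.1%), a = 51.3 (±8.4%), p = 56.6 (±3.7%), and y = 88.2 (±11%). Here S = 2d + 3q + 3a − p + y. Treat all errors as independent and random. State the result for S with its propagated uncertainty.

1400 ± 127

Each term contributes (cᵢ δxᵢ)² to (δS)²:
  (2·δd)² = 15800;  (3·δq)² = 144;  (3·δa)² = 167;  (δp)² = 4.39;  (δy)² = 94.1
δS = √(16200) = 127
S = 1400.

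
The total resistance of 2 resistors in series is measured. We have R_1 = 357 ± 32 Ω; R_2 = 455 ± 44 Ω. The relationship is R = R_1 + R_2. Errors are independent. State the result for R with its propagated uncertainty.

812 ± 54.4 Ω

R is a linear combination, so absolute uncertainties add in quadrature:
  (δR_1)² = 1020;  (δR_2)² = 1940
δR = √(2960) = 54.4 Ω
R = 812 Ω.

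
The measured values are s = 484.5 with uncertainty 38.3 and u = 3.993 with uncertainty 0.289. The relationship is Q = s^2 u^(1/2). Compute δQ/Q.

For a monomial Q ∝ s^2, u^(1/2), fractional errors add in quadrature:
  (2·δs/s)² = (2×0.0791)² = 0.0250;  (½·δu/u)² = (0.5×0.0724)² = 0.00131
δQ/Q = √(0.0263) = 0.162

0.162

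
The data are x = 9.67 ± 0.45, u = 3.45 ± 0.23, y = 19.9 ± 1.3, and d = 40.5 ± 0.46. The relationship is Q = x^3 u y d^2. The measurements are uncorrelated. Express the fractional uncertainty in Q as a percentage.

16.9%

Products/powers → add relative errors in quadrature, weighted by exponent:
  (3·δx/x)² = (3×0.0465)² = 0.0195;  (1·δu/u)² = (1×0.0667)² = 0.00444;  (1·δy/y)² = (1×0.0653)² = 0.00427;  (2·δd/d)² = (2×0.0114)² = 0.000516
δQ/Q = √(0.0287) = 0.169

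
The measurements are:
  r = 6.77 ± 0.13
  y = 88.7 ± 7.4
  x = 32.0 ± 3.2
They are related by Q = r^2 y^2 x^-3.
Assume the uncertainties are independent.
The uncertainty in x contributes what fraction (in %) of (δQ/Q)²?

(δQ/Q)² = (2·δr/r)² + (2·δy/y)² + (-3·δx/x)²
  r term: (2×0.0192)² = 0.00147
  y term: (2×0.0834)² = 0.0278
  x term: (-3×0.100)² = 0.0900
Total = 0.119. Share from x = 0.0900/0.119 = 0.754.

75.4%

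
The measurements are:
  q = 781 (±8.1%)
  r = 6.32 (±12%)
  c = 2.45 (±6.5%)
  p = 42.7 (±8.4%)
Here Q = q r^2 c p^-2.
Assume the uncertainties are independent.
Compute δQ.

Q is a product of powers, so relative uncertainties combine in quadrature:
  (1·δq/q)² = (1×0.0810)² = 0.00656;  (2·δr/r)² = (2×0.120)² = 0.0576;  (1·δc/c)² = (1×0.0650)² = 0.00423;  (-2·δp/p)² = (-2×0.0840)² = 0.0282
δQ/Q = √(0.0966) = 0.311
Q = 41.9, so δQ = 0.311 × 41.9 = 13.0.

13.0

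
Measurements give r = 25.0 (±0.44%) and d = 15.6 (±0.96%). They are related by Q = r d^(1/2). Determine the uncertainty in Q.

Relative error in a monomial: (δQ/Q)² = Σ (nᵢ · δxᵢ/xᵢ)².
  (1·δr/r)² = (1×0.00440)² = 1.94e-05;  (½·δd/d)² = (0.5×0.00960)² = 2.3e-05
δQ/Q = √(4.24e-05) = 0.00651
Q = 98.7, so δQ = 0.00651 × 98.7 = 0.643.

0.643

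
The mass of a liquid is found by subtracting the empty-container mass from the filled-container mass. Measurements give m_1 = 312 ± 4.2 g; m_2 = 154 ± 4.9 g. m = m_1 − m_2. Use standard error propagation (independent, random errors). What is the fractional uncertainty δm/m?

Sums and differences: (δm)² = Σ (cᵢ δxᵢ)².
  (δm_1)² = 17.6;  (δm_2)² = 24.0
δm = √(41.7) = 6.45 g
m = 158 g, so δm/m = 6.45/158 = 0.0408.

0.0408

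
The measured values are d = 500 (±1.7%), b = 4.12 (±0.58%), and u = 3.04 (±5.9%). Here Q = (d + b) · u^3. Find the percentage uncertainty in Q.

17.8%

Let w = d + b = 504. δw = √(δd² + δb²) = √(72.2 + 0.000571) = 8.50, so δw/w = 0.0169.
Q is then a monomial in w, u:
δQ/Q = √((δw/w)² + (3·δu/u)²) = √(0.000284 + 0.0313) = 0.178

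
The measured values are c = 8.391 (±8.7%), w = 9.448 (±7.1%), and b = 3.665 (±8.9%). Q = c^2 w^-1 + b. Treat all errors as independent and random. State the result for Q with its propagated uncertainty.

Let p = c^2·w^-1 = 7.452. δp/p = √((2·δc/c)² + (-1·δw/w)²) = √(0.0303 + 0.00504) = 0.188, so δp = 1.40.
Q = p + b: δQ = √(δp² + δb²) = √(1.96 + 0.106) = 1.44
Q = 11.12.

11.12 ± 1.44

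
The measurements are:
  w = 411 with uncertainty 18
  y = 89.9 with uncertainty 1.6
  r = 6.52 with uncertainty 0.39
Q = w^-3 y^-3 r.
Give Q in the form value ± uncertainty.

For a monomial Q ∝ w^-3, y^-3, r, fractional errors add in quadrature:
  (-3·δw/w)² = (-3×0.0438)² = 0.0173;  (-3·δy/y)² = (-3×0.0178)² = 0.00285;  (1·δr/r)² = (1×0.0598)² = 0.00358
δQ/Q = √(0.0237) = 0.154
Q = 1.29e-13, so δQ = 0.154 × 1.29e-13 = 1.99e-14.

(1.29 ± 0.199) × 10^-13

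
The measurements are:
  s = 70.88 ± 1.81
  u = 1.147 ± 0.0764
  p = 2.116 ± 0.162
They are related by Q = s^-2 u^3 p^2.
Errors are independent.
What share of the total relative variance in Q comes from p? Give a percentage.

(δQ/Q)² = (-2·δs/s)² + (3·δu/u)² + (2·δp/p)²
  s term: (-2×0.0255)² = 0.00261
  u term: (3×0.0666)² = 0.0399
  p term: (2×0.0766)² = 0.0234
Total = 0.0660. Share from p = 0.0234/0.0660 = 0.355.

35.5%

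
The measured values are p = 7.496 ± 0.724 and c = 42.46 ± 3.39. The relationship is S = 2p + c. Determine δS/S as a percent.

S is a linear combination, so absolute uncertainties add in quadrature:
  (2·δp)² = 2.10;  (δc)² = 11.5
δS = √(13.6) = 3.69
S = 57.45, so δS/S = 3.69/57.45 = 0.0642.

6.42%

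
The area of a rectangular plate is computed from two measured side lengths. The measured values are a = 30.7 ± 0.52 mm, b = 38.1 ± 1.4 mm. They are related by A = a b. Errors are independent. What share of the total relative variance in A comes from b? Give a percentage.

(δA/A)² = (1·δa/a)² + (1·δb/b)²
  a term: (1×0.0169)² = 0.000287
  b term: (1×0.0367)² = 0.00135
Total = 0.00164. Share from b = 0.00135/0.00164 = 0.825.

82.5%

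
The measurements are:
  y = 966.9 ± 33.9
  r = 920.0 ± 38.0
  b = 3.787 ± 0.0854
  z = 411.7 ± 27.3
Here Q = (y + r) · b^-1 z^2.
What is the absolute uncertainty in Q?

Let u = y + r = 1887. δu = √(δy² + δr²) = √(1150 + 1440) = 50.9, so δu/u = 0.0270.
Q is then a monomial in u, b, z:
δQ/Q = √((δu/u)² + (-1·δb/b)² + (2·δz/z)²) = √(0.000728 + 0.000509 + 0.0176) = 0.137
Q = 8.445e+07, so δQ = 0.137 × 8.445e+07 = 1.16e+07.

1.16e+07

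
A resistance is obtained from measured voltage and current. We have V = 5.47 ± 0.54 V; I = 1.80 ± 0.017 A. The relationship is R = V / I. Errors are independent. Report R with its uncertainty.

3.04 ± 0.301 Ω

Since R is a product/quotient, work with relative uncertainties:
  (1·δV/V)² = (1×0.0987)² = 0.00975;  (-1·δI/I)² = (-1×0.00944)² = 8.92e-05
δR/R = √(0.00983) = 0.0992
R = 3.04 Ω, so δR = 0.0992 × 3.04 = 0.301 Ω.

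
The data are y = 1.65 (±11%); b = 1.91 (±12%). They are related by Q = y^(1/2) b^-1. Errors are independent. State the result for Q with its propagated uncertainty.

Since Q is a product/quotient, work with relative uncertainties:
  (½·δy/y)² = (0.5×0.110)² = 0.00302;  (-1·δb/b)² = (-1×0.120)² = 0.0144
δQ/Q = √(0.0174) = 0.132
Q = 0.673, so δQ = 0.132 × 0.673 = 0.0888.

0.673 ± 0.0888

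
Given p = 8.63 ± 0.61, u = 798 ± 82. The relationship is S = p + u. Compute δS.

Absolute uncertainties add in quadrature for a linear combination:
  (δp)² = 0.372;  (δu)² = 6720
δS = √(6720) = 82.0

82.0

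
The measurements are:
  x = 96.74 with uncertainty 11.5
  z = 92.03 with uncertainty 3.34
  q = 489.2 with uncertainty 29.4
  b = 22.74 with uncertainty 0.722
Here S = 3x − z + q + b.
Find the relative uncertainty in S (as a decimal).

S is a linear combination, so absolute uncertainties add in quadrature:
  (3·δx)² = 1190;  (δz)² = 11.2;  (δq)² = 864;  (δb)² = 0.521
δS = √(2070) = 45.5
S = 710.1, so δS/S = 45.5/710.1 = 0.0640.

0.0640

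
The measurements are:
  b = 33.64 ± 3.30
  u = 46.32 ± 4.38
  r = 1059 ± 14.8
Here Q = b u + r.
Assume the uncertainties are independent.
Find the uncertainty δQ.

213

Let p = b·u = 1558. δp/p = √((1·δb/b)² + (1·δu/u)²) = √(0.00962 + 0.00894) = 0.136, so δp = 212.
Q = p + r: δQ = √(δp² + δr²) = √(45100 + 219) = 213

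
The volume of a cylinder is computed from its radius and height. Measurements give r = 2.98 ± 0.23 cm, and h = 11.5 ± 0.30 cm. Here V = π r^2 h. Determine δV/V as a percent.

15.7%

Relative error in a monomial: (δV/V)² = Σ (nᵢ · δxᵢ/xᵢ)².
  (2·δr/r)² = (2×0.0772)² = 0.0238;  (1·δh/h)² = (1×0.0261)² = 0.000681
δV/V = √(0.0245) = 0.157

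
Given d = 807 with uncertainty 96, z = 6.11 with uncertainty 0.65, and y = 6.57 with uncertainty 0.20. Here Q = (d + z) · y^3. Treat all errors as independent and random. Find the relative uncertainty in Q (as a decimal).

Let u = d + z = 813. δu = √(δd² + δz²) = √(9220 + 0.423) = 96.0, so δu/u = 0.118.
Q is then a monomial in u, y:
δQ/Q = √((δu/u)² + (3·δy/y)²) = √(0.0139 + 0.00834) = 0.149

0.149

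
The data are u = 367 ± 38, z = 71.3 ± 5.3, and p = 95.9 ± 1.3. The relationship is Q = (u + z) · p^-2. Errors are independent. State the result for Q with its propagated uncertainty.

0.0477 ± 0.00437

Let w = u + z = 438. δw = √(δu² + δz²) = √(1440 + 28.1) = 38.4, so δw/w = 0.0875.
Q is then a monomial in w, p:
δQ/Q = √((δw/w)² + (-2·δp/p)²) = √(0.00766 + 0.000735) = 0.0916
Q = 0.0477, so δQ = 0.0916 × 0.0477 = 0.00437.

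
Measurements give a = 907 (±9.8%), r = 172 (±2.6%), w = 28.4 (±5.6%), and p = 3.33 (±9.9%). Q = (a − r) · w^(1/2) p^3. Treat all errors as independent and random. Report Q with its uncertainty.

(1.45 ± 0.466) × 10^5

Let u = a − r = 735. δu = √(δa² + δr²) = √(7900 + 20.0) = 89.0, so δu/u = 0.121.
Q is then a monomial in u, w, p:
δQ/Q = √((δu/u)² + (½·δw/w)² + (3·δp/p)²) = √(0.0147 + 0.000784 + 0.0882) = 0.322
Q = 1.45e+05, so δQ = 0.322 × 1.45e+05 = 46600.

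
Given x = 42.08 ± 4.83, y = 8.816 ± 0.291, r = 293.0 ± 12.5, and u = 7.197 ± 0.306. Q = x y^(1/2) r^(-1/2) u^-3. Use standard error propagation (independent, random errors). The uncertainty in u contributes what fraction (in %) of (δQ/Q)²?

(δQ/Q)² = (1·δx/x)² + (½·δy/y)² + (−½·δr/r)² + (-3·δu/u)²
  x term: (1×0.115)² = 0.0132
  y term: (0.5×0.0330)² = 0.000272
  r term: (-0.5×0.0427)² = 0.000455
  u term: (-3×0.0425)² = 0.0163
Total = 0.0302. Share from u = 0.0163/0.0302 = 0.539.

53.9%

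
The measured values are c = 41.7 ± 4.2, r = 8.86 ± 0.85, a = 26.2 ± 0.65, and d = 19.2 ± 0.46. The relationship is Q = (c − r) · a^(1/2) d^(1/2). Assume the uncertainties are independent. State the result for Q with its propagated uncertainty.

Let u = c − r = 32.8. δu = √(δc² + δr²) = √(17.6 + 0.722) = 4.29, so δu/u = 0.130.
Q is then a monomial in u, a, d:
δQ/Q = √((δu/u)² + (½·δa/a)² + (½·δd/d)²) = √(0.0170 + 0.000154 + 0.000144) = 0.132
Q = 737, so δQ = 0.132 × 737 = 96.9.

737 ± 96.9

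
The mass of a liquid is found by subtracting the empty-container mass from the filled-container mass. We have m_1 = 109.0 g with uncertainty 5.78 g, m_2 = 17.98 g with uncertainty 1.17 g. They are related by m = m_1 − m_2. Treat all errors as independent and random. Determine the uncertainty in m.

For a sum/difference, combine absolute errors in quadrature:
  (δm_1)² = 33.4;  (δm_2)² = 1.37
δm = √(34.8) = 5.90 g

5.90 g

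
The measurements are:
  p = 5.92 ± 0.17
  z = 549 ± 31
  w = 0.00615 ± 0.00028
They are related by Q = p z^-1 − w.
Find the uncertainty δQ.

0.000738

Let h = p·z^-1 = 0.0108. δh/h = √((1·δp/p)² + (-1·δz/z)²) = √(0.000825 + 0.00319) = 0.0633, so δh = 0.000683.
Q = h − w: δQ = √(δh² + δw²) = √(4.67e-07 + 7.84e-08) = 0.000738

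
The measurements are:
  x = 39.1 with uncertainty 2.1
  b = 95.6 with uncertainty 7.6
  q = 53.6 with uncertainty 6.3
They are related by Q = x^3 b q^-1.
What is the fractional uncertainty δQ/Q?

Q is a product of powers, so relative uncertainties combine in quadrature:
  (3·δx/x)² = (3×0.0537)² = 0.0260;  (1·δb/b)² = (1×0.0795)² = 0.00632;  (-1·δq/q)² = (-1×0.118)² = 0.0138
δQ/Q = √(0.0461) = 0.215

0.215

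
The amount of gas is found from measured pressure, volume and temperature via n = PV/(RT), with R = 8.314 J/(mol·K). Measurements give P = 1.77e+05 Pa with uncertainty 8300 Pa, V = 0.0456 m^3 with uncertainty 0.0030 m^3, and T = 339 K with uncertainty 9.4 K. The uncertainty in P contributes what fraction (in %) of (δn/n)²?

30.1%

(δn/n)² = (1·δP/P)² + (1·δV/V)² + (-1·δT/T)²
  P term: (1×0.0469)² = 0.00220
  V term: (1×0.0658)² = 0.00433
  T term: (-1×0.0277)² = 0.000769
Total = 0.00730. Share from P = 0.00220/0.00730 = 0.301.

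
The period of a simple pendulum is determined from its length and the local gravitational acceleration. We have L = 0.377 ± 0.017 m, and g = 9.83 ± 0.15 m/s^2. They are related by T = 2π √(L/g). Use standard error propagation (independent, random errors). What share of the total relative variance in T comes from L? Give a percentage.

89.7%

(δT/T)² = (½·δL/L)² + (−½·δg/g)²
  L term: (0.5×0.0451)² = 0.000508
  g term: (-0.5×0.0153)² = 5.82e-05
Total = 0.000567. Share from L = 0.000508/0.000567 = 0.897.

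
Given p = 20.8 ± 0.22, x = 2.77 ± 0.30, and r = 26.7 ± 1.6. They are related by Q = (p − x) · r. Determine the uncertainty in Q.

30.5

Let u = p − x = 18.0. δu = √(δp² + δx²) = √(0.0484 + 0.0900) = 0.372, so δu/u = 0.0206.
Q is then a monomial in u, r:
δQ/Q = √((δu/u)² + (1·δr/r)²) = √(0.000426 + 0.00359) = 0.0634
Q = 481, so δQ = 0.0634 × 481 = 30.5.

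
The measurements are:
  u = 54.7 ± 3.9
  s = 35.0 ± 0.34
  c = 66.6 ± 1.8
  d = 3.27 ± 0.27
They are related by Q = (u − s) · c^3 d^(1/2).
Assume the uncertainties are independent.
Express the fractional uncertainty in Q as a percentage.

21.9%

Let w = u − s = 19.7. δw = √(δu² + δs²) = √(15.2 + 0.116) = 3.91, so δw/w = 0.199.
Q is then a monomial in w, c, d:
δQ/Q = √((δw/w)² + (3·δc/c)² + (½·δd/d)²) = √(0.0395 + 0.00657 + 0.00170) = 0.219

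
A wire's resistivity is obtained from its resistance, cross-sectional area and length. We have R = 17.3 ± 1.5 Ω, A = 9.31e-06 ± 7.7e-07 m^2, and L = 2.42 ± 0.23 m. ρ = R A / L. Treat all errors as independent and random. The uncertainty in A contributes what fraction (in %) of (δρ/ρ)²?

29.2%

(δρ/ρ)² = (1·δR/R)² + (1·δA/A)² + (-1·δL/L)²
  R term: (1×0.0867)² = 0.00752
  A term: (1×0.0827)² = 0.00684
  L term: (-1×0.0950)² = 0.00903
Total = 0.0234. Share from A = 0.00684/0.0234 = 0.292.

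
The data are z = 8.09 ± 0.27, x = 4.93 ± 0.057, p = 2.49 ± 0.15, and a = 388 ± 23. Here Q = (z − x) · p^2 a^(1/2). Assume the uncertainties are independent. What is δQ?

Let u = z − x = 3.16. δu = √(δz² + δx²) = √(0.0729 + 0.00325) = 0.276, so δu/u = 0.0873.
Q is then a monomial in u, p, a:
δQ/Q = √((δu/u)² + (2·δp/p)² + (½·δa/a)²) = √(0.00763 + 0.0145 + 0.000878) = 0.152
Q = 386, so δQ = 0.152 × 386 = 58.6.

58.6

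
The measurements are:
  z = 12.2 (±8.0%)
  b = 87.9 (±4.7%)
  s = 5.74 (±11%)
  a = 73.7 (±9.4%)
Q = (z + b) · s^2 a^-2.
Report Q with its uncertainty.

Let u = z + b = 100. δu = √(δz² + δb²) = √(0.953 + 17.1) = 4.25, so δu/u = 0.0424.
Q is then a monomial in u, s, a:
δQ/Q = √((δu/u)² + (2·δs/s)² + (-2·δa/a)²) = √(0.00180 + 0.0484 + 0.0353) = 0.292
Q = 0.607, so δQ = 0.292 × 0.607 = 0.178.

0.607 ± 0.178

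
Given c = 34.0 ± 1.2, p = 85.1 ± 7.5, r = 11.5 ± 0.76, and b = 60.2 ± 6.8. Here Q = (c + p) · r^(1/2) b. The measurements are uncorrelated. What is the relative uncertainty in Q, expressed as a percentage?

13.4%

Let u = c + p = 119. δu = √(δc² + δp²) = √(1.44 + 56.2) = 7.60, so δu/u = 0.0638.
Q is then a monomial in u, r, b:
δQ/Q = √((δu/u)² + (½·δr/r)² + (1·δb/b)²) = √(0.00407 + 0.00109 + 0.0128) = 0.134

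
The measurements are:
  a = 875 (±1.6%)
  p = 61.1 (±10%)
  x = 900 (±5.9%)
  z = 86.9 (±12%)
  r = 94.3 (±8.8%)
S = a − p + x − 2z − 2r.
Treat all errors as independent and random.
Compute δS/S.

0.0454

Sums and differences: (δS)² = Σ (cᵢ δxᵢ)².
  (δa)² = 196;  (δp)² = 37.3;  (δx)² = 2820;  (2·δz)² = 435;  (2·δr)² = 275
δS = √(3760) = 61.3
S = 1350, so δS/S = 61.3/1350 = 0.0454.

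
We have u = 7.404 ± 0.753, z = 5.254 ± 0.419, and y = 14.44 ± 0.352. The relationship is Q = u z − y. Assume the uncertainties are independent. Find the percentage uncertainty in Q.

Let p = u·z = 38.90. δp/p = √((1·δu/u)² + (1·δz/z)²) = √(0.0103 + 0.00636) = 0.129, so δp = 5.03.
Q = p − y: δQ = √(δp² + δy²) = √(25.3 + 0.124) = 5.04
Q = 24.46, so δQ/Q = 5.04/24.46 = 0.206.

20.6%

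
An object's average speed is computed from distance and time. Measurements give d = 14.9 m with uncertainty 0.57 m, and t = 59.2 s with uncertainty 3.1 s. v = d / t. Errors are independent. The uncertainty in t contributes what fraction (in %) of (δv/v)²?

65.2%

(δv/v)² = (1·δd/d)² + (-1·δt/t)²
  d term: (1×0.0383)² = 0.00146
  t term: (-1×0.0524)² = 0.00274
Total = 0.00421. Share from t = 0.00274/0.00421 = 0.652.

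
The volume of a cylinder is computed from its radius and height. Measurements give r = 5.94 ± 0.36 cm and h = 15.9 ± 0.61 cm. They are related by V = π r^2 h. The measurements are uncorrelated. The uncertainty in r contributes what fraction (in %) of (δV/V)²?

(δV/V)² = (2·δr/r)² + (1·δh/h)²
  r term: (2×0.0606)² = 0.0147
  h term: (1×0.0384)² = 0.00147
Total = 0.0162. Share from r = 0.0147/0.0162 = 0.909.

90.9%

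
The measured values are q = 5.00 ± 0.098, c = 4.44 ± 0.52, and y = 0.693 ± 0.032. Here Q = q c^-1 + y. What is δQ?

0.137

Let p = q·c^-1 = 1.13. δp/p = √((1·δq/q)² + (-1·δc/c)²) = √(0.000384 + 0.0137) = 0.119, so δp = 0.134.
Q = p + y: δQ = √(δp² + δy²) = √(0.0179 + 0.00102) = 0.137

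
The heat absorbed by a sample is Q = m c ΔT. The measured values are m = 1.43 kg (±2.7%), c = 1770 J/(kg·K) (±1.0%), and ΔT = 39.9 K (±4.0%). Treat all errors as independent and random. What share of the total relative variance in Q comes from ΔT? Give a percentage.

(δQ/Q)² = (1·δm/m)² + (1·δc/c)² + (1·δΔT/ΔT)²
  m term: (1×0.0270)² = 0.000729
  c term: (1×0.0100)² = 0.000100
  ΔT term: (1×0.0400)² = 0.00160
Total = 0.00243. Share from ΔT = 0.00160/0.00243 = 0.659.

65.9%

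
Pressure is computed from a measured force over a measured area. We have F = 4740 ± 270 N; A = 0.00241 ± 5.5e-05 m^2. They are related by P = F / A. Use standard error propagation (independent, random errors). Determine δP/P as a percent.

6.14%

Since P is a product/quotient, work with relative uncertainties:
  (1·δF/F)² = (1×0.0570)² = 0.00324;  (-1·δA/A)² = (-1×0.0228)² = 0.000521
δP/P = √(0.00377) = 0.0614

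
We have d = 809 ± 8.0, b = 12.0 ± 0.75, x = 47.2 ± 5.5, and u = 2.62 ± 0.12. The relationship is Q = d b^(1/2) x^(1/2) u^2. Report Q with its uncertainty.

(1.32 ± 0.150) × 10^5

Since Q is a product/quotient, work with relative uncertainties:
  (1·δd/d)² = (1×0.00989)² = 9.78e-05;  (½·δb/b)² = (0.5×0.0625)² = 0.000977;  (½·δx/x)² = (0.5×0.117)² = 0.00339;  (2·δu/u)² = (2×0.0458)² = 0.00839
δQ/Q = √(0.0129) = 0.113
Q = 1.32e+05, so δQ = 0.113 × 1.32e+05 = 15000.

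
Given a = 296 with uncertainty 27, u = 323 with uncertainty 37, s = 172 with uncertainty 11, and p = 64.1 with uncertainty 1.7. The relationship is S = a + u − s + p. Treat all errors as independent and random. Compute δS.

For a sum/difference, combine absolute errors in quadrature:
  (δa)² = 729;  (δu)² = 1370;  (δs)² = 121;  (δp)² = 2.89
δS = √(2220) = 47.1

47.1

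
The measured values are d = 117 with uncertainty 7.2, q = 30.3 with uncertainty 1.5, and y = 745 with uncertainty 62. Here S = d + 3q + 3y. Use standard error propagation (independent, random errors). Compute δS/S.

0.0762

S is a linear combination, so absolute uncertainties add in quadrature:
  (δd)² = 51.8;  (3·δq)² = 20.2;  (3·δy)² = 34600
δS = √(34700) = 186
S = 2440, so δS/S = 186/2440 = 0.0762.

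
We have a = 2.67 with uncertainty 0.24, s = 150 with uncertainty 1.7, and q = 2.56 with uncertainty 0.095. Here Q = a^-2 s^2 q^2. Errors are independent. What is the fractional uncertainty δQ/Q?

Each factor contributes (exponent × relative error)² to (δQ/Q)²:
  (-2·δa/a)² = (-2×0.0899)² = 0.0323;  (2·δs/s)² = (2×0.0113)² = 0.000514;  (2·δq/q)² = (2×0.0371)² = 0.00551
δQ/Q = √(0.0383) = 0.196

0.196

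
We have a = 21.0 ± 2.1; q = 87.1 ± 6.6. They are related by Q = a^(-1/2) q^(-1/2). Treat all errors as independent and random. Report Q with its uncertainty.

Q is a product of powers, so relative uncertainties combine in quadrature:
  (−½·δa/a)² = (-0.5×0.100)² = 0.00250;  (−½·δq/q)² = (-0.5×0.0758)² = 0.00144
δQ/Q = √(0.00394) = 0.0627
Q = 0.0234, so δQ = 0.0627 × 0.0234 = 0.00147.

0.0234 ± 0.00147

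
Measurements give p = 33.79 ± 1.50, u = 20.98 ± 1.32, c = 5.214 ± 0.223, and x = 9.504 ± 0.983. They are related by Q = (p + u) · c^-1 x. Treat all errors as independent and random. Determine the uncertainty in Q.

11.8

Let w = p + u = 54.77. δw = √(δp² + δu²) = √(2.25 + 1.74) = 2.00, so δw/w = 0.0365.
Q is then a monomial in w, c, x:
δQ/Q = √((δw/w)² + (-1·δc/c)² + (1·δx/x)²) = √(0.00133 + 0.00183 + 0.0107) = 0.118
Q = 99.83, so δQ = 0.118 × 99.83 = 11.8.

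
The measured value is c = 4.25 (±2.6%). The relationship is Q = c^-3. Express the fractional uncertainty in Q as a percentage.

Products/powers → add relative errors in quadrature, weighted by exponent:
  (-3·δc/c)² = (-3×0.0260)² = 0.00608
δQ/Q = √(0.00608) = 0.0780

7.80%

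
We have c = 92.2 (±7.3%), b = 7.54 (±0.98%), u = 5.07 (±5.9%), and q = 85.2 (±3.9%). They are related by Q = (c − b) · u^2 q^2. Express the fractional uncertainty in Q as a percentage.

16.2%

Let w = c − b = 84.7. δw = √(δc² + δb²) = √(45.3 + 0.00546) = 6.73, so δw/w = 0.0795.
Q is then a monomial in w, u, q:
δQ/Q = √((δw/w)² + (2·δu/u)² + (2·δq/q)²) = √(0.00632 + 0.0139 + 0.00608) = 0.162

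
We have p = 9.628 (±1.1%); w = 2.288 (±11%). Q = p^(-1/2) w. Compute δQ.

0.0812

Products/powers → add relative errors in quadrature, weighted by exponent:
  (−½·δp/p)² = (-0.5×0.0110)² = 3.03e-05;  (1·δw/w)² = (1×0.110)² = 0.0121
δQ/Q = √(0.0121) = 0.110
Q = 0.7374, so δQ = 0.110 × 0.7374 = 0.0812.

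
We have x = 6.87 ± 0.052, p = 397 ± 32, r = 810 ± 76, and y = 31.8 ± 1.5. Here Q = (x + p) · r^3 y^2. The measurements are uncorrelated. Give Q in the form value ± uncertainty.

Let u = x + p = 404. δu = √(δx² + δp²) = √(0.00270 + 1020) = 32.0, so δu/u = 0.0792.
Q is then a monomial in u, r, y:
δQ/Q = √((δu/u)² + (3·δr/r)² + (2·δy/y)²) = √(0.00628 + 0.0792 + 0.00890) = 0.307
Q = 2.17e+14, so δQ = 0.307 × 2.17e+14 = 6.67e+13.

(2.17 ± 0.667) × 10^14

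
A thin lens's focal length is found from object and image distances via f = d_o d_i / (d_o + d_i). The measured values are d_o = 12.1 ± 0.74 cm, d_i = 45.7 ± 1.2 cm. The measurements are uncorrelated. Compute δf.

0.466 cm

∂f/∂d_o = (d_i/(d_o+d_i))² = 0.625;  ∂f/∂d_i = (d_o/(d_o+d_i))² = 0.0438
δf = √((∂f/∂d_o · δd_o)² + (∂f/∂d_i · δd_i)²) = √(0.214 + 0.00277) = 0.466 cm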